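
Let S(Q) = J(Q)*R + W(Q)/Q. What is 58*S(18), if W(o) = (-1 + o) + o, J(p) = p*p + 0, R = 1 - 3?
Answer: -337241/9 ≈ -37471.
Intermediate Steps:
R = -2
J(p) = p² (J(p) = p² + 0 = p²)
W(o) = -1 + 2*o
S(Q) = -2*Q² + (-1 + 2*Q)/Q (S(Q) = Q²*(-2) + (-1 + 2*Q)/Q = -2*Q² + (-1 + 2*Q)/Q)
58*S(18) = 58*(2 - 1/18 - 2*18²) = 58*(2 - 1*1/18 - 2*324) = 58*(2 - 1/18 - 648) = 58*(-11629/18) = -337241/9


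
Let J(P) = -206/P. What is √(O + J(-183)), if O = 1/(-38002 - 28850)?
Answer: √519991611711/679662 ≈ 1.0610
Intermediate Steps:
O = -1/66852 (O = 1/(-66852) = -1/66852 ≈ -1.4958e-5)
√(O + J(-183)) = √(-1/66852 - 206/(-183)) = √(-1/66852 - 206*(-1/183)) = √(-1/66852 + 206/183) = √(4590443/4077972) = √519991611711/679662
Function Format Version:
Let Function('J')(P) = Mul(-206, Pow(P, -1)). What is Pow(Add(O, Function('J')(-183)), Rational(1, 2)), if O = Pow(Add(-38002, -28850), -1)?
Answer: Mul(Rational(1, 679662), Pow(519991611711, Rational(1, 2))) ≈ 1.0610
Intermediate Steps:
O = Rational(-1, 66852) (O = Pow(-66852, -1) = Rational(-1, 66852) ≈ -1.4958e-5)
Pow(Add(O, Function('J')(-183)), Rational(1, 2)) = Pow(Add(Rational(-1, 66852), Mul(-206, Pow(-183, -1))), Rational(1, 2)) = Pow(Add(Rational(-1, 66852), Mul(-206, Rational(-1, 183))), Rational(1, 2)) = Pow(Add(Rational(-1, 66852), Rational(206, 183)), Rational(1, 2)) = Pow(Rational(4590443, 4077972), Rational(1, 2)) = Mul(Rational(1, 679662), Pow(519991611711, Rational(1, 2)))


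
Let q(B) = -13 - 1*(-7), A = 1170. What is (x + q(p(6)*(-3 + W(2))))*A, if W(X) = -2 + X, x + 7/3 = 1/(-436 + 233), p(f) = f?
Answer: -1980420/203 ≈ -9755.8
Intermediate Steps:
x = -1424/609 (x = -7/3 + 1/(-436 + 233) = -7/3 + 1/(-203) = -7/3 - 1/203 = -1424/609 ≈ -2.3383)
q(B) = -6 (q(B) = -13 + 7 = -6)
(x + q(p(6)*(-3 + W(2))))*A = (-1424/609 - 6)*1170 = -5078/609*1170 = -1980420/203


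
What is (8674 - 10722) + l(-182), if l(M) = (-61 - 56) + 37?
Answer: -2128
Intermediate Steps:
l(M) = -80 (l(M) = -117 + 37 = -80)
(8674 - 10722) + l(-182) = (8674 - 10722) - 80 = -2048 - 80 = -2128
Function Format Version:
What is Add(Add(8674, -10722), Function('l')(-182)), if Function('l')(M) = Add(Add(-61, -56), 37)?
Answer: -2128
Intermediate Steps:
Function('l')(M) = -80 (Function('l')(M) = Add(-117, 37) = -80)
Add(Add(8674, -10722), Function('l')(-182)) = Add(Add(8674, -10722), -80) = Add(-2048, -80) = -2128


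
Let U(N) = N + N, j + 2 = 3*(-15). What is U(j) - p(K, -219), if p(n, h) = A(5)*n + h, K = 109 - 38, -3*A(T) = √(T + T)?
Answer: 125 + 71*√10/3 ≈ 199.84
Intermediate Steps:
j = -47 (j = -2 + 3*(-15) = -2 - 45 = -47)
A(T) = -√2*√T/3 (A(T) = -√(T + T)/3 = -√2*√T/3)
U(N) = 2*N
K = 71
p(n, h) = h - n*√10/3 (p(n, h) = (-√2*√5/3)*n + h = (-√10/3)*n + h = -n*√10/3 + h = h - n*√10/3)
U(j) - p(K, -219) = 2*(-47) - (-219 - ⅓*71*√10) = -94 - (-219 - 71*√10/3) = -94 + (219 + 71*√10/3) = 125 + 71*√10/3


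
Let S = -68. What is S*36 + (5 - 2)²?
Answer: -2439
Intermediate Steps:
S*36 + (5 - 2)² = -68*36 + (5 - 2)² = -2448 + 3² = -2448 + 9 = -2439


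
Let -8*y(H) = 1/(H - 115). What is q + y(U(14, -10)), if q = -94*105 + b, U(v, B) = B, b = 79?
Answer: -9790999/1000 ≈ -9791.0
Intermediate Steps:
y(H) = -1/(8*(-115 + H)) (y(H) = -1/(8*(H - 115)) = -1/(8*(-115 + H)))
q = -9791 (q = -94*105 + 79 = -9870 + 79 = -9791)
q + y(U(14, -10)) = -9791 - 1/(-920 + 8*(-10)) = -9791 - 1/(-920 - 80) = -9791 - 1/(-1000) = -9791 - 1*(-1/1000) = -9791 + 1/1000 = -9790999/1000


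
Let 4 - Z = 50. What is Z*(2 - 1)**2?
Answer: -46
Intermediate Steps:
Z = -46 (Z = 4 - 1*50 = 4 - 50 = -46)
Z*(2 - 1)**2 = -46*(2 - 1)**2 = -46*1**2 = -46*1 = -46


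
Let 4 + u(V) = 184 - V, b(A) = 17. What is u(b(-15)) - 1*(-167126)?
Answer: 167289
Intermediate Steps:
u(V) = 180 - V (u(V) = -4 + (184 - V) = 180 - V)
u(b(-15)) - 1*(-167126) = (180 - 1*17) - 1*(-167126) = (180 - 17) + 167126 = 163 + 167126 = 167289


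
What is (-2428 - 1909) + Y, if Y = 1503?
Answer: -2834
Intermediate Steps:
(-2428 - 1909) + Y = (-2428 - 1909) + 1503 = -4337 + 1503 = -2834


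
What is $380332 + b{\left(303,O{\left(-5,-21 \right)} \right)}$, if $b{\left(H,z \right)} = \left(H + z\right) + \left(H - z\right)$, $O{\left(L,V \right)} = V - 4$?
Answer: $380938$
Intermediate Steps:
$O{\left(L,V \right)} = -4 + V$
$b{\left(H,z \right)} = 2 H$
$380332 + b{\left(303,O{\left(-5,-21 \right)} \right)} = 380332 + 2 \cdot 303 = 380332 + 606 = 380938$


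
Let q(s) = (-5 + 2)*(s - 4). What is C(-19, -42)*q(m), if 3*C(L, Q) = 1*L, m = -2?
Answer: -114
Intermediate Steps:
C(L, Q) = L/3 (C(L, Q) = (1*L)/3 = L/3)
q(s) = 12 - 3*s (q(s) = -3*(-4 + s) = 12 - 3*s)
C(-19, -42)*q(m) = ((1/3)*(-19))*(12 - 3*(-2)) = -19*(12 + 6)/3 = -19/3*18 = -114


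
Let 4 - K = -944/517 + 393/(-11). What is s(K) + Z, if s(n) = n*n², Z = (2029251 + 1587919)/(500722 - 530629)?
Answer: 222406188902629/3105034461 ≈ 71628.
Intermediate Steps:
Z = -3617170/29907 (Z = 3617170/(-29907) = 3617170*(-1/29907) = -3617170/29907 ≈ -120.95)
K = 1953/47 (K = 4 - (-944/517 + 393/(-11)) = 4 - (-944*1/517 + 393*(-1/11)) = 4 - (-944/517 - 393/11) = 4 - 1*(-1765/47) = 4 + 1765/47 = 1953/47 ≈ 41.553)
s(n) = n³
s(K) + Z = (1953/47)³ - 3617170/29907 = 7449150177/103823 - 3617170/29907 = 222406188902629/3105034461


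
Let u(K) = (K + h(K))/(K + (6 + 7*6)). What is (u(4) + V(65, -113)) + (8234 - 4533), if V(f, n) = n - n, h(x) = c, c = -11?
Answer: 192445/52 ≈ 3700.9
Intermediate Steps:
h(x) = -11
V(f, n) = 0
u(K) = (-11 + K)/(48 + K) (u(K) = (K - 11)/(K + (6 + 7*6)) = (-11 + K)/(K + (6 + 42)) = (-11 + K)/(K + 48) = (-11 + K)/(48 + K))
(u(4) + V(65, -113)) + (8234 - 4533) = ((-11 + 4)/(48 + 4) + 0) + (8234 - 4533) = (-7/52 + 0) + 3701 = -7/52 + 3701 = 192445/52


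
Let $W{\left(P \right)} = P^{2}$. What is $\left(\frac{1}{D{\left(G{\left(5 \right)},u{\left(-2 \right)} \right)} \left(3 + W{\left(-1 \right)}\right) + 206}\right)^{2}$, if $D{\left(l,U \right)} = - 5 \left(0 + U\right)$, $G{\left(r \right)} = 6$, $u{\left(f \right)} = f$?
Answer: $\frac{1}{60516} \approx 1.6525 \cdot 10^{-5}$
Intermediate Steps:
$D{\left(l,U \right)} = - 5 U$
$\left(\frac{1}{D{\left(G{\left(5 \right)},u{\left(-2 \right)} \right)} \left(3 + W{\left(-1 \right)}\right) + 206}\right)^{2} = \left(\frac{1}{\left(-5\right) \left(-2\right) \left(3 + \left(-1\right)^{2}\right) + 206}\right)^{2} = \left(\frac{1}{10 \left(3 + 1\right) + 206}\right)^{2} = \left(\frac{1}{10 \cdot 4 + 206}\right)^{2} = \left(\frac{1}{40 + 206}\right)^{2} = \left(\frac{1}{246}\right)^{2} = \frac{1}{60516}$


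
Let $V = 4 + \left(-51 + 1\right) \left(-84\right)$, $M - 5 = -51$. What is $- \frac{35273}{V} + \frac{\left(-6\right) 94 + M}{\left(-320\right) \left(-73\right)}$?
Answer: $- \frac{20663543}{2455136} \approx -8.4165$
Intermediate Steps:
$M = -46$ ($M = 5 - 51 = -46$)
$V = 4204$ ($V = 4 - -4200 = 4 + 4200 = 4204$)
$- \frac{35273}{V} + \frac{\left(-6\right) 94 + M}{\left(-320\right) \left(-73\right)} = - \frac{35273}{4204} + \frac{\left(-6\right) 94 - 46}{\left(-320\right) \left(-73\right)} = \left(-35273\right) \frac{1}{4204} + \frac{-564 - 46}{23360} = - \frac{35273}{4204} - \frac{61}{2336} = - \frac{20663543}{2455136}$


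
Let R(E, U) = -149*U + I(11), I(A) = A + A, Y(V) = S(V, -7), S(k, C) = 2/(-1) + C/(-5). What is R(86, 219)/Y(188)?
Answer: 163045/3 ≈ 54348.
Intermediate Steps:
S(k, C) = -2 - C/5 (S(k, C) = 2*(-1) + C*(-1/5) = -2 - C/5)
Y(V) = -3/5 (Y(V) = -2 - 1/5*(-7) = -2 + 7/5 = -3/5)
I(A) = 2*A
R(E, U) = 22 - 149*U (R(E, U) = -149*U + 2*11 = -149*U + 22 = 22 - 149*U)
R(86, 219)/Y(188) = (22 - 149*219)/(-3/5) = (22 - 32631)*(-5/3) = -32609*(-5/3) = 163045/3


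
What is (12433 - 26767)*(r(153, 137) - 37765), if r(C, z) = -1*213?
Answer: 544376652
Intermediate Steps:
r(C, z) = -213
(12433 - 26767)*(r(153, 137) - 37765) = (12433 - 26767)*(-213 - 37765) = -14334*(-37978) = 544376652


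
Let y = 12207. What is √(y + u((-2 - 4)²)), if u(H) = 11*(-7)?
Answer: √12130 ≈ 110.14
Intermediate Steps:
u(H) = -77
√(y + u((-2 - 4)²)) = √(12207 - 77) = √12130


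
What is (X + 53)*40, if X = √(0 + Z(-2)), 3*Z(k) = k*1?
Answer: 2120 + 40*I*√6/3 ≈ 2120.0 + 32.66*I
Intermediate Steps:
Z(k) = k/3 (Z(k) = (k*1)/3 = k/3)
X = I*√6/3 (X = √(0 + (⅓)*(-2)) = √(0 - ⅔) = √(-⅔) = I*√6/3 ≈ 0.8165*I)
(X + 53)*40 = (I*√6/3 + 53)*40 = (53 + I*√6/3)*40 = 2120 + 40*I*√6/3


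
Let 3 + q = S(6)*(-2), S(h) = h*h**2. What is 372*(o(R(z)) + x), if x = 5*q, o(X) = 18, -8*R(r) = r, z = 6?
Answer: -802404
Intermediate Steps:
R(r) = -r/8
S(h) = h**3
q = -435 (q = -3 + 6**3*(-2) = -3 + 216*(-2) = -3 - 432 = -435)
x = -2175 (x = 5*(-435) = -2175)
372*(o(R(z)) + x) = 372*(18 - 2175) = 372*(-2157) = -802404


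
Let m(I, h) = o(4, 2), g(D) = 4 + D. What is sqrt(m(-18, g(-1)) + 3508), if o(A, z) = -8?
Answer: 10*sqrt(35) ≈ 59.161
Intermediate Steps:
m(I, h) = -8
sqrt(m(-18, g(-1)) + 3508) = sqrt(-8 + 3508) = sqrt(3500) = 10*sqrt(35)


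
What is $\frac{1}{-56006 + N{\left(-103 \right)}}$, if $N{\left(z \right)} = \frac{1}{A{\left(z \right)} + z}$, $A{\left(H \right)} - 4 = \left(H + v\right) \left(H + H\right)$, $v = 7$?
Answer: $- \frac{19677}{1102030061} \approx -1.7855 \cdot 10^{-5}$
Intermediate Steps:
$A{\left(H \right)} = 4 + 2 H \left(7 + H\right)$ ($A{\left(H \right)} = 4 + \left(H + 7\right) \left(H + H\right) = 4 + \left(7 + H\right) 2 H = 4 + 2 H \left(7 + H\right)$)
$N{\left(z \right)} = \frac{1}{4 + 2 z^{2} + 15 z}$ ($N{\left(z \right)} = \frac{1}{\left(4 + 2 z^{2} + 14 z\right) + z} = \frac{1}{4 + 2 z^{2} + 15 z}$)
$\frac{1}{-56006 + N{\left(-103 \right)}} = \frac{1}{-56006 + \frac{1}{4 + 2 \left(-103\right)^{2} + 15 \left(-103\right)}} = \frac{1}{-56006 + \frac{1}{4 + 2 \cdot 10609 - 1545}} = \frac{1}{-56006 + \frac{1}{4 + 21218 - 1545}} = \frac{1}{-56006 + \frac{1}{19677}} = \frac{1}{- \frac{1102030061}{19677}} = - \frac{19677}{1102030061}$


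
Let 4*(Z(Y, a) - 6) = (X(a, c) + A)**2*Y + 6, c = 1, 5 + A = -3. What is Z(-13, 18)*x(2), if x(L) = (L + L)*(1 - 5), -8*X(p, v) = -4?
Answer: 2805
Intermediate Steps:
A = -8 (A = -5 - 3 = -8)
X(p, v) = 1/2 (X(p, v) = -1/8*(-4) = 1/2)
x(L) = -8*L (x(L) = (2*L)*(-4) = -8*L)
Z(Y, a) = 15/2 + 225*Y/16 (Z(Y, a) = 6 + ((1/2 - 8)**2*Y + 6)/4 = 6 + ((-15/2)**2*Y + 6)/4 = 6 + (225*Y/4 + 6)/4 = 6 + (6 + 225*Y/4)/4 = 6 + (3/2 + 225*Y/16) = 15/2 + 225*Y/16)
Z(-13, 18)*x(2) = (15/2 + (225/16)*(-13))*(-8*2) = (15/2 - 2925/16)*(-16) = -2805/16*(-16) = 2805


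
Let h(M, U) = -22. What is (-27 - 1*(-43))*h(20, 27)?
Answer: -352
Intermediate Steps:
(-27 - 1*(-43))*h(20, 27) = (-27 - 1*(-43))*(-22) = (-27 + 43)*(-22) = 16*(-22) = -352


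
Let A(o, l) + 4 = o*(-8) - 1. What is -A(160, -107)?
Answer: 1285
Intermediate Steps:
A(o, l) = -5 - 8*o (A(o, l) = -4 + (o*(-8) - 1) = -4 + (-8*o - 1) = -4 + (-1 - 8*o) = -5 - 8*o)
-A(160, -107) = -(-5 - 8*160) = -(-5 - 1280) = -1*(-1285) = 1285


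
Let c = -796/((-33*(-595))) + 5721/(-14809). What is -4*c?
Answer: 496479196/290774715 ≈ 1.7074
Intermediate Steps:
c = -124119799/290774715 (c = -796/19635 + 5721*(-1/14809) = -796*1/19635 - 5721/14809 = -796/19635 - 5721/14809 = -124119799/290774715 ≈ -0.42686)
-4*c = -4*(-124119799/290774715) = 496479196/290774715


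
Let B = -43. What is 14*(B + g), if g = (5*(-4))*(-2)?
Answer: -42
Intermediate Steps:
g = 40 (g = -20*(-2) = 40)
14*(B + g) = 14*(-43 + 40) = 14*(-3) = -42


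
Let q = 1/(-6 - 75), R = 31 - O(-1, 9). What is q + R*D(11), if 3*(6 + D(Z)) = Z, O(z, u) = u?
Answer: -4159/81 ≈ -51.346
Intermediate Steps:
D(Z) = -6 + Z/3
R = 22 (R = 31 - 1*9 = 31 - 9 = 22)
q = -1/81 (q = 1/(-81) = -1/81 ≈ -0.012346)
q + R*D(11) = -1/81 + 22*(-6 + (⅓)*11) = -1/81 + 22*(-6 + 11/3) = -1/81 + 22*(-7/3) = -1/81 - 154/3 = -4159/81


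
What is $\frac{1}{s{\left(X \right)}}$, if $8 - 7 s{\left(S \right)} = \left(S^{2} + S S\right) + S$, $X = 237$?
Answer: $- \frac{1}{16081} \approx -6.2185 \cdot 10^{-5}$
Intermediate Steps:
$s{\left(S \right)} = \frac{8}{7} - \frac{2 S^{2}}{7} - \frac{S}{7}$ ($s{\left(S \right)} = \frac{8}{7} - \frac{\left(S^{2} + S S\right) + S}{7} = \frac{8}{7} - \frac{\left(S^{2} + S^{2}\right) + S}{7} = \frac{8}{7} - \frac{2 S^{2} + S}{7} = \frac{8}{7} - \frac{S + 2 S^{2}}{7} = \frac{8}{7} - \left(\frac{S}{7} + \frac{2 S^{2}}{7}\right) = \frac{8}{7} - \frac{2 S^{2}}{7} - \frac{S}{7}$)
$\frac{1}{s{\left(X \right)}} = \frac{1}{\frac{8}{7} - \frac{2 \cdot 237^{2}}{7} - \frac{237}{7}} = \frac{1}{\frac{8}{7} - \frac{112338}{7} - \frac{237}{7}} = \frac{1}{-16081} = - \frac{1}{16081}$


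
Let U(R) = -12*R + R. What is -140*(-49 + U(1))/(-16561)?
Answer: -8400/16561 ≈ -0.50722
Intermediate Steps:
U(R) = -11*R
-140*(-49 + U(1))/(-16561) = -140*(-49 - 11*1)/(-16561) = -140*(-49 - 11)*(-1/16561) = -140*(-60)*(-1/16561) = 8400*(-1/16561) = -8400/16561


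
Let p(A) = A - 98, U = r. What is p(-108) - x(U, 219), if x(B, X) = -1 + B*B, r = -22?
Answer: -689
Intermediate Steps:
U = -22
x(B, X) = -1 + B²
p(A) = -98 + A
p(-108) - x(U, 219) = (-98 - 108) - (-1 + (-22)²) = -206 - (-1 + 484) = -206 - 1*483 = -206 - 483 = -689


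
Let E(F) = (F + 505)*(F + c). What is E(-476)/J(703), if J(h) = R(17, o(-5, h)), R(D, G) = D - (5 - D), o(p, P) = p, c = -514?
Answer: -990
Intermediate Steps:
R(D, G) = -5 + 2*D (R(D, G) = D + (-5 + D) = -5 + 2*D)
E(F) = (-514 + F)*(505 + F) (E(F) = (F + 505)*(F - 514) = (505 + F)*(-514 + F) = (-514 + F)*(505 + F))
J(h) = 29 (J(h) = -5 + 2*17 = -5 + 34 = 29)
E(-476)/J(703) = (-259570 + (-476)² - 9*(-476))/29 = (-259570 + 226576 + 4284)*(1/29) = -28710*1/29 = -990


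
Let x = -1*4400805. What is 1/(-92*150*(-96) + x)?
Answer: -1/3076005 ≈ -3.2510e-7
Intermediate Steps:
x = -4400805
1/(-92*150*(-96) + x) = 1/(-92*150*(-96) - 4400805) = 1/(-13800*(-96) - 4400805) = 1/(1324800 - 4400805) = 1/(-3076005) = -1/3076005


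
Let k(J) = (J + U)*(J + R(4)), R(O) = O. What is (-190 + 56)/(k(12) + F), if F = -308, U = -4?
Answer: 67/90 ≈ 0.74444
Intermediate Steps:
k(J) = (-4 + J)*(4 + J) (k(J) = (J - 4)*(J + 4) = (-4 + J)*(4 + J))
(-190 + 56)/(k(12) + F) = (-190 + 56)/((-16 + 12**2) - 308) = -134/((-16 + 144) - 308) = -134/(128 - 308) = -134/(-180) = -134*(-1/180) = 67/90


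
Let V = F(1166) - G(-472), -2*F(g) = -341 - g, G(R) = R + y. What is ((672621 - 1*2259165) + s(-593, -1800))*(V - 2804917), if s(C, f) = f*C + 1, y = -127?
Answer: 2910901770447/2 ≈ 1.4555e+12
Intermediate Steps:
s(C, f) = 1 + C*f (s(C, f) = C*f + 1 = 1 + C*f)
G(R) = -127 + R (G(R) = R - 127 = -127 + R)
F(g) = 341/2 + g/2 (F(g) = -(-341 - g)/2 = 341/2 + g/2)
V = 2705/2 (V = (341/2 + (½)*1166) - (-127 - 472) = (341/2 + 583) - 1*(-599) = 1507/2 + 599 = 2705/2 ≈ 1352.5)
((672621 - 1*2259165) + s(-593, -1800))*(V - 2804917) = ((672621 - 1*2259165) + (1 - 593*(-1800)))*(2705/2 - 2804917) = ((672621 - 2259165) + (1 + 1067400))*(-5607129/2) = (-1586544 + 1067401)*(-5607129/2) = -519143*(-5607129/2) = 2910901770447/2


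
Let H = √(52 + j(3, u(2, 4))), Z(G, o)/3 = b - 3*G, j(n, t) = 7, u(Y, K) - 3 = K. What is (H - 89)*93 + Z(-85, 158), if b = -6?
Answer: -7530 + 93*√59 ≈ -6815.7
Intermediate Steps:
u(Y, K) = 3 + K
Z(G, o) = -18 - 9*G (Z(G, o) = 3*(-6 - 3*G) = -18 - 9*G)
H = √59 (H = √(52 + 7) = √59 ≈ 7.6811)
(H - 89)*93 + Z(-85, 158) = (√59 - 89)*93 + (-18 - 9*(-85)) = (-89 + √59)*93 + (-18 + 765) = (-8277 + 93*√59) + 747 = -7530 + 93*√59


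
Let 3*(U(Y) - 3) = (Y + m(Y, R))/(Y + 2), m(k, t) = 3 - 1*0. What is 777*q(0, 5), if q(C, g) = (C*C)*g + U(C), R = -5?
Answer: 5439/2 ≈ 2719.5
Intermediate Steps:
m(k, t) = 3 (m(k, t) = 3 + 0 = 3)
U(Y) = 3 + (3 + Y)/(3*(2 + Y)) (U(Y) = 3 + ((Y + 3)/(Y + 2))/3 = 3 + ((3 + Y)/(2 + Y))/3 = 3 + (3 + Y)/(3*(2 + Y)))
q(C, g) = g*C² + (21 + 10*C)/(3*(2 + C)) (q(C, g) = (C*C)*g + (21 + 10*C)/(3*(2 + C)) = C²*g + (21 + 10*C)/(3*(2 + C)) = g*C² + (21 + 10*C)/(3*(2 + C)))
777*q(0, 5) = 777*((7 + (10/3)*0 + 5*0²*(2 + 0))/(2 + 0)) = 777*((7 + 0 + 5*0*2)/2) = 777*((7 + 0 + 0)/2) = 777*((½)*7) = 777*(7/2) = 5439/2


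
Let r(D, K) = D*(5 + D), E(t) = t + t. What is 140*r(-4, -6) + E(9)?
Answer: -542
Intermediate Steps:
E(t) = 2*t
140*r(-4, -6) + E(9) = 140*(-4*(5 - 4)) + 2*9 = 140*(-4*1) + 18 = 140*(-4) + 18 = -560 + 18 = -542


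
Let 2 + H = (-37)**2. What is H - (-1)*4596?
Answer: 5963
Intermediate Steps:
H = 1367 (H = -2 + (-37)**2 = -2 + 1369 = 1367)
H - (-1)*4596 = 1367 - (-1)*4596 = 1367 - 1*(-4596) = 1367 + 4596 = 5963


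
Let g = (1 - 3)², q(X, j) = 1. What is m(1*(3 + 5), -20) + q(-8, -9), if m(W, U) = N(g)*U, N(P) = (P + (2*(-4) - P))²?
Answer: -1279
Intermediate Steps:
g = 4 (g = (-2)² = 4)
N(P) = 64 (N(P) = (P + (-8 - P))² = (-8)² = 64)
m(W, U) = 64*U
m(1*(3 + 5), -20) + q(-8, -9) = 64*(-20) + 1 = -1280 + 1 = -1279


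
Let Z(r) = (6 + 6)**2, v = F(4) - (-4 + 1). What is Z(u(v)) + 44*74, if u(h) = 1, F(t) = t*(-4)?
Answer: 3400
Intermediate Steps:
F(t) = -4*t
v = -13 (v = -4*4 - (-4 + 1) = -16 - 1*(-3) = -16 + 3 = -13)
Z(r) = 144 (Z(r) = 12**2 = 144)
Z(u(v)) + 44*74 = 144 + 44*74 = 144 + 3256 = 3400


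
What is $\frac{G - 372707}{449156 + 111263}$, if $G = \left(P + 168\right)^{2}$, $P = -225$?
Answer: $- \frac{369458}{560419} \approx -0.65925$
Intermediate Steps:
$G = 3249$ ($G = \left(-225 + 168\right)^{2} = \left(-57\right)^{2} = 3249$)
$\frac{G - 372707}{449156 + 111263} = \frac{3249 - 372707}{449156 + 111263} = - \frac{369458}{560419}$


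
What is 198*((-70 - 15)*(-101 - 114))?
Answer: 3618450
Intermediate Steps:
198*((-70 - 15)*(-101 - 114)) = 198*(-85*(-215)) = 198*18275 = 3618450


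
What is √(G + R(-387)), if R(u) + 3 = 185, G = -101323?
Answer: I*√101141 ≈ 318.03*I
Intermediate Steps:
R(u) = 182 (R(u) = -3 + 185 = 182)
√(G + R(-387)) = √(-101323 + 182) = √(-101141) = I*√101141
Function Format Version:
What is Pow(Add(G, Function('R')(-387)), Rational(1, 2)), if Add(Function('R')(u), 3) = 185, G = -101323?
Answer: Mul(I, Pow(101141, Rational(1, 2))) ≈ Mul(318.03, I)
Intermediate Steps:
Function('R')(u) = 182 (Function('R')(u) = Add(-3, 185) = 182)
Pow(Add(G, Function('R')(-387)), Rational(1, 2)) = Pow(Add(-101323, 182), Rational(1, 2)) = Pow(-101141, Rational(1, 2)) = Mul(I, Pow(101141, Rational(1, 2)))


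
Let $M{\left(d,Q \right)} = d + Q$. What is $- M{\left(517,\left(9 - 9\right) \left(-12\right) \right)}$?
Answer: $-517$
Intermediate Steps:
$M{\left(d,Q \right)} = Q + d$
$- M{\left(517,\left(9 - 9\right) \left(-12\right) \right)} = - (\left(9 - 9\right) \left(-12\right) + 517) = - (0 \left(-12\right) + 517) = - (0 + 517) = \left(-1\right) 517 = -517$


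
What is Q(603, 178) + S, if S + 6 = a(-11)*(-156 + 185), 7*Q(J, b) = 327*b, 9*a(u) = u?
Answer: 521243/63 ≈ 8273.7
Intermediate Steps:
a(u) = u/9
Q(J, b) = 327*b/7 (Q(J, b) = (327*b)/7 = 327*b/7)
S = -373/9 (S = -6 + ((⅑)*(-11))*(-156 + 185) = -6 - 11/9*29 = -6 - 319/9 = -373/9 ≈ -41.444)
Q(603, 178) + S = (327/7)*178 - 373/9 = 58206/7 - 373/9 = 521243/63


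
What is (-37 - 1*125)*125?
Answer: -20250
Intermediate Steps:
(-37 - 1*125)*125 = (-37 - 125)*125 = -162*125 = -20250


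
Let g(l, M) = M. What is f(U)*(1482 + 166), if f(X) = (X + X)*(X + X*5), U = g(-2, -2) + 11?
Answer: 1601856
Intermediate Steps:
U = 9 (U = -2 + 11 = 9)
f(X) = 12*X² (f(X) = (2*X)*(X + 5*X) = (2*X)*(6*X) = 12*X²)
f(U)*(1482 + 166) = (12*9²)*(1482 + 166) = (12*81)*1648 = 972*1648 = 1601856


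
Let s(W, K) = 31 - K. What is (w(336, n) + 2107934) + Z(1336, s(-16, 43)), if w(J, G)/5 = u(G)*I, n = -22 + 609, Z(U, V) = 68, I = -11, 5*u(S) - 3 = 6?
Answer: 2107903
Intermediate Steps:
u(S) = 9/5 (u(S) = ⅗ + (⅕)*6 = ⅗ + 6/5 = 9/5)
n = 587
w(J, G) = -99 (w(J, G) = 5*((9/5)*(-11)) = 5*(-99/5) = -99)
(w(336, n) + 2107934) + Z(1336, s(-16, 43)) = (-99 + 2107934) + 68 = 2107835 + 68 = 2107903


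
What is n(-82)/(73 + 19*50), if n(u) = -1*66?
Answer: -2/31 ≈ -0.064516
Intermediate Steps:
n(u) = -66
n(-82)/(73 + 19*50) = -66/(73 + 19*50) = -66/(73 + 950) = -66/1023 = -66*1/1023 = -2/31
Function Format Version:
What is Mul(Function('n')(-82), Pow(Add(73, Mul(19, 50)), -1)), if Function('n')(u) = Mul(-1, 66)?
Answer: Rational(-2, 31) ≈ -0.064516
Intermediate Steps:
Function('n')(u) = -66
Mul(Function('n')(-82), Pow(Add(73, Mul(19, 50)), -1)) = Mul(-66, Pow(Add(73, Mul(19, 50)), -1)) = Mul(-66, Pow(Add(73, 950), -1)) = Mul(-66, Pow(1023, -1)) = Mul(-66, Rational(1, 1023)) = Rational(-2, 31)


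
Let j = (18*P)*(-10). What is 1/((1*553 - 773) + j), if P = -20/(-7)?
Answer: -7/5140 ≈ -0.0013619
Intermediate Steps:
P = 20/7 (P = -20*(-1/7) = 20/7 ≈ 2.8571)
j = -3600/7 (j = (18*(20/7))*(-10) = (360/7)*(-10) = -3600/7 ≈ -514.29)
1/((1*553 - 773) + j) = 1/((1*553 - 773) - 3600/7) = 1/((553 - 773) - 3600/7) = 1/(-220 - 3600/7) = 1/(-5140/7) = -7/5140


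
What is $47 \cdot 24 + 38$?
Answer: $1166$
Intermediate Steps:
$47 \cdot 24 + 38 = 1128 + 38 = 1166$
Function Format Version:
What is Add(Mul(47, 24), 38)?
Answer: 1166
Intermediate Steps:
Add(Mul(47, 24), 38) = Add(1128, 38) = 1166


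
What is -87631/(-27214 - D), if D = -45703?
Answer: -87631/18489 ≈ -4.7396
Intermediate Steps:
-87631/(-27214 - D) = -87631/(-27214 - 1*(-45703)) = -87631/(-27214 + 45703) = -87631/18489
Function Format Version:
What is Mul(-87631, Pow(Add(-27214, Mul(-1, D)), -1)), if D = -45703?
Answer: Rational(-87631, 18489) ≈ -4.7396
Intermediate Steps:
Mul(-87631, Pow(Add(-27214, Mul(-1, D)), -1)) = Mul(-87631, Pow(Add(-27214, Mul(-1, -45703)), -1)) = Mul(-87631, Pow(Add(-27214, 45703), -1)) = Mul(-87631, Pow(18489, -1)) = Mul(-87631, Rational(1, 18489)) = Rational(-87631, 18489)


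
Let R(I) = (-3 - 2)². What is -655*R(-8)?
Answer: -16375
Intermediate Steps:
R(I) = 25 (R(I) = (-5)² = 25)
-655*R(-8) = -655*25 = -16375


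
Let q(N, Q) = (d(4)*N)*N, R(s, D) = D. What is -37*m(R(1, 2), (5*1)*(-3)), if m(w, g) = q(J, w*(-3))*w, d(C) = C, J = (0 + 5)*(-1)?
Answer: -7400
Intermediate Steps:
J = -5 (J = 5*(-1) = -5)
q(N, Q) = 4*N² (q(N, Q) = (4*N)*N = 4*N²)
m(w, g) = 100*w (m(w, g) = (4*(-5)²)*w = (4*25)*w = 100*w)
-37*m(R(1, 2), (5*1)*(-3)) = -3700*2 = -37*200 = -7400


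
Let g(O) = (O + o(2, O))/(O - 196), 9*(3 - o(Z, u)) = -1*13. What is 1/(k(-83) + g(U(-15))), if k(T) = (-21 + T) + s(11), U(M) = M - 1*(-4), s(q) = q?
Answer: -1863/173200 ≈ -0.010756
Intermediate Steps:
U(M) = 4 + M (U(M) = M + 4 = 4 + M)
o(Z, u) = 40/9 (o(Z, u) = 3 - (-1)*13/9 = 3 - 1/9*(-13) = 3 + 13/9 = 40/9)
k(T) = -10 + T (k(T) = (-21 + T) + 11 = -10 + T)
g(O) = (40/9 + O)/(-196 + O) (g(O) = (O + 40/9)/(O - 196) = (40/9 + O)/(-196 + O))
1/(k(-83) + g(U(-15))) = 1/((-10 - 83) + (40/9 + (4 - 15))/(-196 + (4 - 15))) = 1/(-93 + (40/9 - 11)/(-196 - 11)) = 1/(-93 - 59/9/(-207)) = 1/(-93 - 1/207*(-59/9)) = 1/(-93 + 59/1863) = 1/(-173200/1863) = -1863/173200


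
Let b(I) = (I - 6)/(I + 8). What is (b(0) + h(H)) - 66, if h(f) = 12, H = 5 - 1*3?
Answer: -219/4 ≈ -54.750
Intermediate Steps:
H = 2 (H = 5 - 3 = 2)
b(I) = (-6 + I)/(8 + I)
(b(0) + h(H)) - 66 = ((-6 + 0)/(8 + 0) + 12) - 66 = (-6/8 + 12) - 66 = ((⅛)*(-6) + 12) - 66 = (-¾ + 12) - 66 = 45/4 - 66 = -219/4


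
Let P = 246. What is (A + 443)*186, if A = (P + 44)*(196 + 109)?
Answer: 16534098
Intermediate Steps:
A = 88450 (A = (246 + 44)*(196 + 109) = 290*305 = 88450)
(A + 443)*186 = (88450 + 443)*186 = 88893*186 = 16534098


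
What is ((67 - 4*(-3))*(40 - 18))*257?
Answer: 446666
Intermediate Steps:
((67 - 4*(-3))*(40 - 18))*257 = ((67 + 12)*22)*257 = (79*22)*257 = 1738*257 = 446666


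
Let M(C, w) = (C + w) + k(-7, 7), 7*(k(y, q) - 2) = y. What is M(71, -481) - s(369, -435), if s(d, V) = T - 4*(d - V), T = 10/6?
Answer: 8416/3 ≈ 2805.3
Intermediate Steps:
T = 5/3 (T = 10*(1/6) = 5/3 ≈ 1.6667)
k(y, q) = 2 + y/7
s(d, V) = 5/3 - 4*d + 4*V (s(d, V) = 5/3 - 4*(d - V) = 5/3 + (-4*d + 4*V) = 5/3 - 4*d + 4*V)
M(C, w) = 1 + C + w (M(C, w) = (C + w) + (2 + (1/7)*(-7)) = (C + w) + (2 - 1) = (C + w) + 1 = 1 + C + w)
M(71, -481) - s(369, -435) = (1 + 71 - 481) - (5/3 - 4*369 + 4*(-435)) = -409 - (5/3 - 1476 - 1740) = -409 - 1*(-9643/3) = -409 + 9643/3 = 8416/3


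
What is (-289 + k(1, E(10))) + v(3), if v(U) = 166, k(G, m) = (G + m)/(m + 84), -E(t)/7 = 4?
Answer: -6915/56 ≈ -123.48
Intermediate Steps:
E(t) = -28 (E(t) = -7*4 = -28)
k(G, m) = (G + m)/(84 + m)
(-289 + k(1, E(10))) + v(3) = (-289 + (1 - 28)/(84 - 28)) + 166 = (-289 - 27/56) + 166 = -16211/56 + 166 = -6915/56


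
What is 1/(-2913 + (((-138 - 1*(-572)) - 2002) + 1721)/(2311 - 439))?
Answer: -208/605887 ≈ -0.00034330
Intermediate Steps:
1/(-2913 + (((-138 - 1*(-572)) - 2002) + 1721)/(2311 - 439)) = 1/(-2913 + (((-138 + 572) - 2002) + 1721)/1872) = 1/(-2913 + ((434 - 2002) + 1721)*(1/1872)) = 1/(-2913 + (-1568 + 1721)*(1/1872)) = 1/(-2913 + 153*(1/1872)) = 1/(-2913 + 17/208) = 1/(-605887/208) = -208/605887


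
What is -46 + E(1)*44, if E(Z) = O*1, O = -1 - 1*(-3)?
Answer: 42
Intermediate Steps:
O = 2 (O = -1 + 3 = 2)
E(Z) = 2 (E(Z) = 2*1 = 2)
-46 + E(1)*44 = -46 + 2*44 = -46 + 88 = 42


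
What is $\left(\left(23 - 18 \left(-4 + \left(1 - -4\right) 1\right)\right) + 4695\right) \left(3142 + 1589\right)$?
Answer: $22235700$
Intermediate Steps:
$\left(\left(23 - 18 \left(-4 + \left(1 - -4\right) 1\right)\right) + 4695\right) \left(3142 + 1589\right) = \left(\left(23 - 18 \left(-4 + \left(1 + 4\right) 1\right)\right) + 4695\right) 4731 = \left(\left(23 - 18 \left(-4 + 5 \cdot 1\right)\right) + 4695\right) 4731 = \left(\left(23 - 18 \left(-4 + 5\right)\right) + 4695\right) 4731 = \left(\left(23 - 18\right) + 4695\right) 4731 = \left(5 + 4695\right) 4731 = 4700 \cdot 4731 = 22235700$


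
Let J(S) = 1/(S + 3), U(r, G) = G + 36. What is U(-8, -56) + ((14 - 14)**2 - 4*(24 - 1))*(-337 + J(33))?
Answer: 278833/9 ≈ 30981.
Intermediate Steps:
U(r, G) = 36 + G
J(S) = 1/(3 + S)
U(-8, -56) + ((14 - 14)**2 - 4*(24 - 1))*(-337 + J(33)) = (36 - 56) + ((14 - 14)**2 - 4*(24 - 1))*(-337 + 1/(3 + 33)) = -20 + (0**2 - 4*23)*(-337 + 1/36) = -20 + (0 - 92)*(-337 + 1/36) = -20 - 92*(-12131/36) = -20 + 279013/9 = 278833/9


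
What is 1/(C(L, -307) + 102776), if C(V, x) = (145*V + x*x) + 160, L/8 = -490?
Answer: -1/371215 ≈ -2.6939e-6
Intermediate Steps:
L = -3920 (L = 8*(-490) = -3920)
C(V, x) = 160 + x² + 145*V (C(V, x) = (145*V + x²) + 160 = (x² + 145*V) + 160 = 160 + x² + 145*V)
1/(C(L, -307) + 102776) = 1/((160 + (-307)² + 145*(-3920)) + 102776) = 1/((160 + 94249 - 568400) + 102776) = 1/(-473991 + 102776) = 1/(-371215) = -1/371215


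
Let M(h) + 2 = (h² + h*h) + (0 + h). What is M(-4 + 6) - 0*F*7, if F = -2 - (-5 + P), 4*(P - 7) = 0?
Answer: 8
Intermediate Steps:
P = 7 (P = 7 + (¼)*0 = 7 + 0 = 7)
F = -4 (F = -2 - (-5 + 7) = -2 - 1*2 = -2 - 2 = -4)
M(h) = -2 + h + 2*h² (M(h) = -2 + ((h² + h*h) + (0 + h)) = -2 + ((h² + h²) + h) = -2 + (2*h² + h) = -2 + (h + 2*h²) = -2 + h + 2*h²)
M(-4 + 6) - 0*F*7 = (-2 + (-4 + 6) + 2*(-4 + 6)²) - 0*(-4)*7 = (-2 + 2 + 2*2²) - 0*7 = (-2 + 2 + 2*4) - 1*0 = (-2 + 2 + 8) + 0 = 8 + 0 = 8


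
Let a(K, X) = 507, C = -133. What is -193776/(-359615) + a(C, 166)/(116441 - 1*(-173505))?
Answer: 56366900901/104268930790 ≈ 0.54059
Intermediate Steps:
-193776/(-359615) + a(C, 166)/(116441 - 1*(-173505)) = -193776/(-359615) + 507/(116441 - 1*(-173505)) = -193776*(-1/359615) + 507/(116441 + 173505) = 193776/359615 + 507/289946 = 56366900901/104268930790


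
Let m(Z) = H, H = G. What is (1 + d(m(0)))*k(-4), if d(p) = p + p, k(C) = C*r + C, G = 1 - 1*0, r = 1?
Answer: -24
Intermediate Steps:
G = 1 (G = 1 + 0 = 1)
H = 1
m(Z) = 1
k(C) = 2*C (k(C) = C*1 + C = C + C = 2*C)
d(p) = 2*p
(1 + d(m(0)))*k(-4) = (1 + 2*1)*(2*(-4)) = (1 + 2)*(-8) = 3*(-8) = -24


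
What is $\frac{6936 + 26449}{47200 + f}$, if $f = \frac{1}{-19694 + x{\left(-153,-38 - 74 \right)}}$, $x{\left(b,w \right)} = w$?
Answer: $\frac{661223310}{934843199} \approx 0.70731$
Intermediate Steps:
$f = - \frac{1}{19806}$ ($f = \frac{1}{-19694 - 112} = \frac{1}{-19806} = - \frac{1}{19806} \approx -5.049 \cdot 10^{-5}$)
$\frac{6936 + 26449}{47200 + f} = \frac{6936 + 26449}{47200 - \frac{1}{19806}} = \frac{33385}{\frac{934843199}{19806}} = 33385 \cdot \frac{19806}{934843199} = \frac{661223310}{934843199}$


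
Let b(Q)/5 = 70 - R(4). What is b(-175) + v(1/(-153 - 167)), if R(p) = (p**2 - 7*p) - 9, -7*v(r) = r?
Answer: 1019201/2240 ≈ 455.00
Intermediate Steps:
v(r) = -r/7
R(p) = -9 + p**2 - 7*p
b(Q) = 455 (b(Q) = 5*(70 - (-9 + 4**2 - 7*4)) = 5*(70 - (-9 + 16 - 28)) = 5*(70 - 1*(-21)) = 5*(70 + 21) = 5*91 = 455)
b(-175) + v(1/(-153 - 167)) = 455 - 1/(7*(-153 - 167)) = 455 - 1/7/(-320) = 455 - 1/7*(-1/320) = 455 + 1/2240 = 1019201/2240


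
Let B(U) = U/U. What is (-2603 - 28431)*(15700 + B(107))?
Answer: -487264834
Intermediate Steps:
B(U) = 1
(-2603 - 28431)*(15700 + B(107)) = (-2603 - 28431)*(15700 + 1) = -31034*15701 = -487264834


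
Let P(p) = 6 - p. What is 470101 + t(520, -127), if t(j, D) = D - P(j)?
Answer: 470488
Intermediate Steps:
t(j, D) = -6 + D + j (t(j, D) = D - (6 - j) = D + (-6 + j) = -6 + D + j)
470101 + t(520, -127) = 470101 + (-6 - 127 + 520) = 470101 + 387 = 470488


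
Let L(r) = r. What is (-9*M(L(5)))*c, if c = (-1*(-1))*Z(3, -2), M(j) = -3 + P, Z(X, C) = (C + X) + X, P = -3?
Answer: 216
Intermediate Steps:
Z(X, C) = C + 2*X
M(j) = -6 (M(j) = -3 - 3 = -6)
c = 4 (c = (-1*(-1))*(-2 + 2*3) = 1*(-2 + 6) = 1*4 = 4)
(-9*M(L(5)))*c = -9*(-6)*4 = 54*4 = 216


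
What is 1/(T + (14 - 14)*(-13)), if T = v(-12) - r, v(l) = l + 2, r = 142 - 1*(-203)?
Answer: -1/355 ≈ -0.0028169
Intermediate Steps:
r = 345 (r = 142 + 203 = 345)
v(l) = 2 + l
T = -355 (T = (2 - 12) - 1*345 = -10 - 345 = -355)
1/(T + (14 - 14)*(-13)) = 1/(-355 + (14 - 14)*(-13)) = 1/(-355 + 0*(-13)) = 1/(-355 + 0) = 1/(-355) = -1/355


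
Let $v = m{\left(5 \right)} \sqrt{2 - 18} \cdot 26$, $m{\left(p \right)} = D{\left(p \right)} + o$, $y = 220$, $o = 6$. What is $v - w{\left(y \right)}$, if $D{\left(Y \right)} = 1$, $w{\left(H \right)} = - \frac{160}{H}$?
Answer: $\frac{8}{11} + 728 i \approx 0.72727 + 728.0 i$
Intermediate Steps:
$m{\left(p \right)} = 7$ ($m{\left(p \right)} = 1 + 6 = 7$)
$v = 728 i$ ($v = 7 \sqrt{2 - 18} \cdot 26 = 7 \sqrt{-16} \cdot 26 = 7 \cdot 4 i 26 = 28 i 26 = 728 i \approx 728.0 i$)
$v - w{\left(y \right)} = 728 i - - \frac{160}{220} = 728 i - \left(-160\right) \frac{1}{220} = 728 i - - \frac{8}{11} = 728 i + \frac{8}{11} = \frac{8}{11} + 728 i$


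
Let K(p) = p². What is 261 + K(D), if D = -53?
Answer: 3070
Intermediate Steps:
261 + K(D) = 261 + (-53)² = 261 + 2809 = 3070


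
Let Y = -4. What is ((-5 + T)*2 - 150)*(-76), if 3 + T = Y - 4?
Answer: 13832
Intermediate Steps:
T = -11 (T = -3 + (-4 - 4) = -3 - 8 = -11)
((-5 + T)*2 - 150)*(-76) = ((-5 - 11)*2 - 150)*(-76) = (-16*2 - 150)*(-76) = (-32 - 150)*(-76) = -182*(-76) = 13832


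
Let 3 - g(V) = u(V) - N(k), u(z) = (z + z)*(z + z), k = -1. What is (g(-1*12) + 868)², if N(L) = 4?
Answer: 89401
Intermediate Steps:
u(z) = 4*z² (u(z) = (2*z)*(2*z) = 4*z²)
g(V) = 7 - 4*V² (g(V) = 3 - (4*V² - 1*4) = 3 - (4*V² - 4) = 3 - (-4 + 4*V²) = 3 + (4 - 4*V²) = 7 - 4*V²)
(g(-1*12) + 868)² = ((7 - 4*(-1*12)²) + 868)² = ((7 - 4*(-12)²) + 868)² = ((7 - 4*144) + 868)² = ((7 - 576) + 868)² = (-569 + 868)² = 299² = 89401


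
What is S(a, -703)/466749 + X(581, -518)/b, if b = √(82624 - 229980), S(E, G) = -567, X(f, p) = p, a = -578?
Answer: -21/17287 + 259*I*√36839/36839 ≈ -0.0012148 + 1.3494*I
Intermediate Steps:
b = 2*I*√36839 (b = √(-147356) = 2*I*√36839 ≈ 383.87*I)
S(a, -703)/466749 + X(581, -518)/b = -567/466749 - 518*(-I*√36839/73678) = -567*1/466749 - (-259)*I*√36839/36839 = -21/17287 + 259*I*√36839/36839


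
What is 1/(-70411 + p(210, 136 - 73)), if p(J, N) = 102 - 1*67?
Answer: -1/70376 ≈ -1.4209e-5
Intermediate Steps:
p(J, N) = 35 (p(J, N) = 102 - 67 = 35)
1/(-70411 + p(210, 136 - 73)) = 1/(-70411 + 35) = 1/(-70376) = -1/70376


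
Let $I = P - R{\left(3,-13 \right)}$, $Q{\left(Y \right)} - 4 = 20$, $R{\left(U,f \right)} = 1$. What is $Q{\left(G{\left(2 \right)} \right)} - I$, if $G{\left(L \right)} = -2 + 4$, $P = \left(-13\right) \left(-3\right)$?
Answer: $-14$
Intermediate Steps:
$P = 39$
$G{\left(L \right)} = 2$
$Q{\left(Y \right)} = 24$ ($Q{\left(Y \right)} = 4 + 20 = 24$)
$I = 38$ ($I = 39 - 1 = 38$)
$Q{\left(G{\left(2 \right)} \right)} - I = 24 - 38 = -14$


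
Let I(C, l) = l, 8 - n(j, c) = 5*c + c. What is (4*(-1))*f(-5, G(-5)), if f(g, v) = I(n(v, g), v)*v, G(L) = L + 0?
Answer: -100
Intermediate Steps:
G(L) = L
n(j, c) = 8 - 6*c (n(j, c) = 8 - (5*c + c) = 8 - 6*c)
f(g, v) = v² (f(g, v) = v*v = v²)
(4*(-1))*f(-5, G(-5)) = (4*(-1))*(-5)² = -4*25 = -100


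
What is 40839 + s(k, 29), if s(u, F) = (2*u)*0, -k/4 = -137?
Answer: 40839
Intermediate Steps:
k = 548 (k = -4*(-137) = 548)
s(u, F) = 0
40839 + s(k, 29) = 40839 + 0 = 40839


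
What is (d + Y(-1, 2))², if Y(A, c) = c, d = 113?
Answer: 13225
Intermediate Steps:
(d + Y(-1, 2))² = (113 + 2)² = 115² = 13225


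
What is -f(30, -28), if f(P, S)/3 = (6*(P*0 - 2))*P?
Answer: 1080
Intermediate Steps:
f(P, S) = -36*P (f(P, S) = 3*((6*(P*0 - 2))*P) = 3*((6*(0 - 2))*P) = 3*((6*(-2))*P) = 3*(-12*P) = -36*P)
-f(30, -28) = -(-36)*30 = -1*(-1080) = 1080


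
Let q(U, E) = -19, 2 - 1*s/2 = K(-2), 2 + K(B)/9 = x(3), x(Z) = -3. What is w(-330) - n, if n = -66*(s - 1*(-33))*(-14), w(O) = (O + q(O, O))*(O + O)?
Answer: 112992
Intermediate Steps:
K(B) = -45 (K(B) = -18 + 9*(-3) = -18 - 27 = -45)
s = 94 (s = 4 - 2*(-45) = 4 + 90 = 94)
w(O) = 2*O*(-19 + O) (w(O) = (O - 19)*(O + O) = (-19 + O)*(2*O) = 2*O*(-19 + O))
n = 117348 (n = -66*(94 - 1*(-33))*(-14) = -66*(94 + 33)*(-14) = -66*127*(-14) = -8382*(-14) = 117348)
w(-330) - n = 2*(-330)*(-19 - 330) - 1*117348 = 2*(-330)*(-349) - 117348 = 230340 - 117348 = 112992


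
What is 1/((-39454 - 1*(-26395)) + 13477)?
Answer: 1/418 ≈ 0.0023923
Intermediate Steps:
1/((-39454 - 1*(-26395)) + 13477) = 1/((-39454 + 26395) + 13477) = 1/(-13059 + 13477) = 1/418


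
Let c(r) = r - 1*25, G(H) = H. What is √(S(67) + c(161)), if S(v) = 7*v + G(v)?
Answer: 4*√42 ≈ 25.923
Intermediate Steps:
c(r) = -25 + r (c(r) = r - 25 = -25 + r)
S(v) = 8*v (S(v) = 7*v + v = 8*v)
√(S(67) + c(161)) = √(8*67 + (-25 + 161)) = √(536 + 136) = √672 = 4*√42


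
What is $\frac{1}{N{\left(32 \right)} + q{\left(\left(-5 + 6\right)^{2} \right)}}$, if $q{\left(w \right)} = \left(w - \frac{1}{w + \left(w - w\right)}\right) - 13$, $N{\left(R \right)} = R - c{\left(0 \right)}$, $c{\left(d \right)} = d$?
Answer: $\frac{1}{19} \approx 0.052632$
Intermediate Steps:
$N{\left(R \right)} = R$ ($N{\left(R \right)} = R - 0 = R + 0 = R$)
$q{\left(w \right)} = -13 + w - \frac{1}{w}$ ($q{\left(w \right)} = \left(w - \frac{1}{w + 0}\right) - 13 = \left(w - \frac{1}{w}\right) - 13 = -13 + w - \frac{1}{w}$)
$\frac{1}{N{\left(32 \right)} + q{\left(\left(-5 + 6\right)^{2} \right)}} = \frac{1}{32 - \left(13 + \frac{1}{\left(-5 + 6\right)^{2}} - \left(-5 + 6\right)^{2}\right)} = \frac{1}{32 - \left(13 - 1 + \frac{1}{1^{2}}\right)} = \frac{1}{32 - 13} = \frac{1}{19}$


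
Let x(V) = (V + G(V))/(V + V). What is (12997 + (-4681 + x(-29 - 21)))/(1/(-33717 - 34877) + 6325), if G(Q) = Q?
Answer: 570496298/433857049 ≈ 1.3149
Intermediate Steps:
x(V) = 1 (x(V) = (V + V)/(V + V) = (2*V)/((2*V)) = (2*V)*(1/(2*V)) = 1)
(12997 + (-4681 + x(-29 - 21)))/(1/(-33717 - 34877) + 6325) = (12997 + (-4681 + 1))/(1/(-33717 - 34877) + 6325) = (12997 - 4680)/(1/(-68594) + 6325) = 8317/(-1/68594 + 6325) = 8317/(433857049/68594) = 8317*(68594/433857049) = 570496298/433857049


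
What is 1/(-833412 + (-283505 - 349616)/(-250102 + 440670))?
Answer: -190568/158822291137 ≈ -1.1999e-6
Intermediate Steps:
1/(-833412 + (-283505 - 349616)/(-250102 + 440670)) = 1/(-833412 - 633121/190568) = 1/(-158822291137/190568) = -190568/158822291137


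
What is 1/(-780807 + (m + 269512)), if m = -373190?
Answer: -1/884485 ≈ -1.1306e-6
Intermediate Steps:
1/(-780807 + (m + 269512)) = 1/(-780807 + (-373190 + 269512)) = 1/(-780807 - 103678) = 1/(-884485) = -1/884485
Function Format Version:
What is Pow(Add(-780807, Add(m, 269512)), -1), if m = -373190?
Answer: Rational(-1, 884485) ≈ -1.1306e-6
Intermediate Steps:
Pow(Add(-780807, Add(m, 269512)), -1) = Pow(Add(-780807, Add(-373190, 269512)), -1) = Pow(Add(-780807, -103678), -1) = Pow(-884485, -1) = Rational(-1, 884485)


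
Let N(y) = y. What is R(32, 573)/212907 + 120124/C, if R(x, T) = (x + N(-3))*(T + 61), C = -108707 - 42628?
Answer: -128772854/182035485 ≈ -0.70741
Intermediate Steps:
C = -151335
R(x, T) = (-3 + x)*(61 + T) (R(x, T) = (x - 3)*(T + 61) = (-3 + x)*(61 + T))
R(32, 573)/212907 + 120124/C = (-183 - 3*573 + 61*32 + 573*32)/212907 + 120124/(-151335) = (-183 - 1719 + 1952 + 18336)*(1/212907) + 120124*(-1/151335) = 18386*(1/212907) - 2036/2565 = 18386/212907 - 2036/2565 = -128772854/182035485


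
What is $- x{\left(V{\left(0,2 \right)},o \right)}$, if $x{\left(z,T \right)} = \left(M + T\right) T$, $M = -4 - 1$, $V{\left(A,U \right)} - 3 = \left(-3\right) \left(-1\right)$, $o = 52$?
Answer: $-2444$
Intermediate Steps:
$V{\left(A,U \right)} = 6$ ($V{\left(A,U \right)} = 3 - -3 = 3 + 3 = 6$)
$M = -5$ ($M = -4 - 1 = -5$)
$x{\left(z,T \right)} = T \left(-5 + T\right)$ ($x{\left(z,T \right)} = \left(-5 + T\right) T = T \left(-5 + T\right)$)
$- x{\left(V{\left(0,2 \right)},o \right)} = - 52 \left(-5 + 52\right) = - 52 \cdot 47 = \left(-1\right) 2444 = -2444$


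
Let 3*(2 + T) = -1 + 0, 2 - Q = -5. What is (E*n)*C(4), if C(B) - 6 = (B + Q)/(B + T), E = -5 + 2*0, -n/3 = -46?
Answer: -8694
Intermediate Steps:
n = 138 (n = -3*(-46) = 138)
Q = 7 (Q = 2 - 1*(-5) = 2 + 5 = 7)
T = -7/3 (T = -2 + (-1 + 0)/3 = -2 + (⅓)*(-1) = -2 - ⅓ = -7/3 ≈ -2.3333)
E = -5 (E = -5 + 0 = -5)
C(B) = 6 + (7 + B)/(-7/3 + B) (C(B) = 6 + (B + 7)/(B - 7/3) = 6 + (7 + B)/(-7/3 + B))
(E*n)*C(4) = (-5*138)*(21*(-1 + 4)/(-7 + 3*4)) = -14490*3/(-7 + 12) = -14490*3/5 = -690*63/5 = -8694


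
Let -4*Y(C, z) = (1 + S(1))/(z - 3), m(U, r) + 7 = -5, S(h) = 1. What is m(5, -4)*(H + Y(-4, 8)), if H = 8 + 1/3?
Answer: -494/5 ≈ -98.800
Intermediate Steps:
m(U, r) = -12 (m(U, r) = -7 - 5 = -12)
H = 25/3 (H = 8 + ⅓ = 25/3 ≈ 8.3333)
Y(C, z) = -1/(2*(-3 + z)) (Y(C, z) = -(1 + 1)/(4*(z - 3)) = -1/(2*(-3 + z)))
m(5, -4)*(H + Y(-4, 8)) = -12*(25/3 - 1/(-6 + 2*8)) = -12*(25/3 - 1/(-6 + 16)) = -12*(25/3 - 1/10) = -12*(25/3 - 1*⅒) = -12*(25/3 - ⅒) = -12*247/30 = -494/5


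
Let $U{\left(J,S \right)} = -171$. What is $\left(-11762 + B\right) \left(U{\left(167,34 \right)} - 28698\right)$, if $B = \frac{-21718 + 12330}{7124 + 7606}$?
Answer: $\frac{833658042352}{2455} \approx 3.3958 \cdot 10^{8}$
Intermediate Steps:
$B = - \frac{4694}{7365}$ ($B = - \frac{9388}{14730} = \left(-9388\right) \frac{1}{14730} = - \frac{4694}{7365} \approx -0.63734$)
$\left(-11762 + B\right) \left(U{\left(167,34 \right)} - 28698\right) = \left(-11762 - \frac{4694}{7365}\right) \left(-171 - 28698\right) = \left(- \frac{86631824}{7365}\right) \left(-28869\right) = \frac{833658042352}{2455}$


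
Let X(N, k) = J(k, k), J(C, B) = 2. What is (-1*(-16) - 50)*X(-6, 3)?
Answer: -68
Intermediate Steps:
X(N, k) = 2
(-1*(-16) - 50)*X(-6, 3) = (-1*(-16) - 50)*2 = (16 - 50)*2 = -34*2 = -68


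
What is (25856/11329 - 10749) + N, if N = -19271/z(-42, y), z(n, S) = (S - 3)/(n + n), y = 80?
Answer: 1280608693/124619 ≈ 10276.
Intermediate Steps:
z(n, S) = (-3 + S)/(2*n) (z(n, S) = (-3 + S)/((2*n)) = (-3 + S)*(1/(2*n)) = (-3 + S)/(2*n))
N = 231252/11 (N = -19271*(-84/(-3 + 80)) = -19271/((½)*(-1/42)*77) = -19271/(-11/12) = -19271*(-12/11) = 231252/11 ≈ 21023.)
(25856/11329 - 10749) + N = (25856/11329 - 10749) + 231252/11 = -121749565/11329 + 231252/11 = 1280608693/124619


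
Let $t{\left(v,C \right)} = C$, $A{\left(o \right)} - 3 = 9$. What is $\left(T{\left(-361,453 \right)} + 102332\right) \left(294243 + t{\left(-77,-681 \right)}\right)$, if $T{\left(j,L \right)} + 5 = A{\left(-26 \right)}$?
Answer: $30042841518$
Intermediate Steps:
$A{\left(o \right)} = 12$ ($A{\left(o \right)} = 3 + 9 = 12$)
$T{\left(j,L \right)} = 7$ ($T{\left(j,L \right)} = -5 + 12 = 7$)
$\left(T{\left(-361,453 \right)} + 102332\right) \left(294243 + t{\left(-77,-681 \right)}\right) = \left(7 + 102332\right) \left(294243 - 681\right) = 102339 \cdot 293562 = 30042841518$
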